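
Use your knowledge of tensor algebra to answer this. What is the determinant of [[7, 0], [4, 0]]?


For a 2x2 matrix [[a, b], [c, d]], det = a*d - b*c.
a = 7, b = 0, c = 4, d = 0
a*d = 7 * 0 = 0
b*c = 0 * 4 = 0
det = 0 - 0 = 0

0


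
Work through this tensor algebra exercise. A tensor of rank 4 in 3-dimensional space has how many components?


The number of components of a rank-r tensor in d dimensions is d^r.
Here d = 3 and r = 4.
3^4 = 81

81


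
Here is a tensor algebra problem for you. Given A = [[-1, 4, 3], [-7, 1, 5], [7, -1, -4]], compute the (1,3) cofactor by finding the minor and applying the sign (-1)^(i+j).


To find cofactor C_{13}, delete row 1 and column 3.
The resulting 2x2 submatrix is: [[-7, 1], [7, -1]]
Minor M_{13} = -7*-1 - 1*7
  = 7 - 7 = 0
Sign = (-1)^(1+3) = (-1)^4 = 1
Cofactor C_{13} = 1 * 0 = 0

0


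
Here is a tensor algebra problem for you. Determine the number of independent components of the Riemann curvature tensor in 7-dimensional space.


The Riemann tensor in d dimensions has d^2(d^2 - 1)/12 independent components.
d = 7, so d^2 = 49
d^2 - 1 = 48
d^2(d^2 - 1) = 49 * 48 = 2352
Divide by 12: 2352 / 12 = 196

196


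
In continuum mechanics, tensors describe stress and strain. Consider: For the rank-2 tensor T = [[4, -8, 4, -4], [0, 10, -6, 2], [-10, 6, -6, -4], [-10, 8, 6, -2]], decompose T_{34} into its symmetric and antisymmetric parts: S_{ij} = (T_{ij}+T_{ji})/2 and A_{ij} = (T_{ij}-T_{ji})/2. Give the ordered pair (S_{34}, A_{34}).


T_{34} = -4
T_{43} = 6
S_{34} = (-4 + 6)/2 = 2/2 = 1
A_{34} = (-4 - 6)/2 = -10/2 = -5
Check: S + A = 1 + -5 = -4 = T_{34}.

(1, -5)


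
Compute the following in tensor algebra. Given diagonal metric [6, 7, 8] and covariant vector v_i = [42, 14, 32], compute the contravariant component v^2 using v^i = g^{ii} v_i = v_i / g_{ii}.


To raise an index with a diagonal metric: v^i = v_i / g_{ii}.
For index 2: v_2 = 14, g_{22} = 7
v^2 = 14 / 7 = 2

2


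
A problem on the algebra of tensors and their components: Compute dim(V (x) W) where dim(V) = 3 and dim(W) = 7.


The dimension of a tensor product is the product of dimensions.
dim(V) = 3, dim(W) = 7
dim(V (x) W) = 3 * 7 = 21

21


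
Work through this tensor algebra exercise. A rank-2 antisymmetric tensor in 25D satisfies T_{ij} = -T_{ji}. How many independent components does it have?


An antisymmetric rank-2 tensor satisfies A_{ij} = -A_{ji}, so diagonal entries are zero.
The independent components are the upper-triangular entries: C(n, 2) = n(n-1)/2.
n = 25
C(25, 2) = 25 * 24 / 2 = 600 / 2 = 300

300


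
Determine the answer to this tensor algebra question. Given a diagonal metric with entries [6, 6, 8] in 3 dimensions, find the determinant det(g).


For a diagonal metric, the determinant is the product of diagonal entries.
Diagonal entries: 6, 6, 8
det(g) = 6 * 6 * 8 = 288

288


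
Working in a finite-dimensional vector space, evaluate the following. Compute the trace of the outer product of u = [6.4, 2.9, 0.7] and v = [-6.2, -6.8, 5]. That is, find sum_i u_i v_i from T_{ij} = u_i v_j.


The outer product gives T_{ij} = u_i v_j.
The trace (contraction) is Tr(T) = sum_i T_{ii} = sum_i u_i v_i.
Diagonal entries:
T_{11} = u_1 * v_1 = 6.4 * -6.2 = -39.68
T_{22} = u_2 * v_2 = 2.9 * -6.8 = -19.72
T_{33} = u_3 * v_3 = 0.7 * 5 = 3.5
Tr(T) = -39.68 + -19.72 + 3.5 = -55.9

-55.9


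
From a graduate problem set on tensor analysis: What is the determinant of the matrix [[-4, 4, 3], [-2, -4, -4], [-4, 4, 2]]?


Expanding along the first row, det(A) = a11*M_11 - a12*M_12 + a13*M_13, where M_1j is the (1,j) minor.
Minor M_11 = -4*2 - -4*4 = 8
Minor M_12 = -2*2 - -4*-4 = -20
Minor M_13 = -2*4 - -4*-4 = -24
det = -4*(8) - 4*(-20) + 3*(-24)
    = -32 - -80 + -72
    = -24

-24


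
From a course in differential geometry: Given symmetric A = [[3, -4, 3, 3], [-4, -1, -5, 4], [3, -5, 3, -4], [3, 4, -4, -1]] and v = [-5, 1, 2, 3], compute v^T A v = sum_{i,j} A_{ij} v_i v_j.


First compute Av:
(Av)_1 = 3*-5 + -4*1 + 3*2 + 3*3 = -4
(Av)_2 = -4*-5 + -1*1 + -5*2 + 4*3 = 21
(Av)_3 = 3*-5 + -5*1 + 3*2 + -4*3 = -26
(Av)_4 = 3*-5 + 4*1 + -4*2 + -1*3 = -22
Av = [-4, 21, -26, -22]
Then v^T (Av) = -5*-4 + 1*21 + 2*-26 + 3*-22
= 20 + 21 + -52 + -66 = -77

-77


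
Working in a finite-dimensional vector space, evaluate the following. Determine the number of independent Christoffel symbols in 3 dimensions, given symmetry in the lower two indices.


Christoffel symbols Gamma^k_{ij} are symmetric in i,j, so there are d * d(d+1)/2 independent symbols.
d = 3
d(d+1)/2 = 3 * 4 / 2 = 6
Total = 3 * 6 = 18

18


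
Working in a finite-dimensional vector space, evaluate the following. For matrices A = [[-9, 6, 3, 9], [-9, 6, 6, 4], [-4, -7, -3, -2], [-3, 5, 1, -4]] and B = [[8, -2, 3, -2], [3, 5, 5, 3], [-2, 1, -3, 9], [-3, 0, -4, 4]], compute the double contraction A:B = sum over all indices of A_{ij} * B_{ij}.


A:B = sum over all i,j of A_{ij} * B_{ij}.
Row 1: -9*8=-72, 6*-2=-12, 3*3=9, 9*-2=-18 => row sum = -93
Row 2: -9*3=-27, 6*5=30, 6*5=30, 4*3=12 => row sum = 45
Row 3: -4*-2=8, -7*1=-7, -3*-3=9, -2*9=-18 => row sum = -8
Row 4: -3*-3=9, 5*0=0, 1*-4=-4, -4*4=-16 => row sum = -11
Total = -93 + 45 + -8 + -11 = -67

-67


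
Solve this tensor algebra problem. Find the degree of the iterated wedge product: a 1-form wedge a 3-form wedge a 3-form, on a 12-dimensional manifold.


The degree of a wedge product is the sum of the degrees of the individual forms.
Degrees: 1, 3, 3
Total degree = 1 + 3 + 3 = 7

7


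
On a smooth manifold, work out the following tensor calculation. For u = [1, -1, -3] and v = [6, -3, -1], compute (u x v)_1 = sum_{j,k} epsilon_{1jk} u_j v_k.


(u x v)_1 = sum_{j,k} epsilon_{1jk} u_j v_k. Only permutations of (1,2,3) contribute; the two non-zero terms are:
eps_{123} u_2 v_3 = 1 * -1 * -1 = 1
eps_{132} u_3 v_2 = -1 * -3 * -3 = -9
(u x v)_1 = -8

-8


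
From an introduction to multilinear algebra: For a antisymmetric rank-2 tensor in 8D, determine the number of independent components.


A antisymmetric rank-2 tensor in d dimensions has d(d-1)/2 independent components.
d = 8
d(d-1)/2 = 8 * 7 / 2 = 56 / 2 = 28

28


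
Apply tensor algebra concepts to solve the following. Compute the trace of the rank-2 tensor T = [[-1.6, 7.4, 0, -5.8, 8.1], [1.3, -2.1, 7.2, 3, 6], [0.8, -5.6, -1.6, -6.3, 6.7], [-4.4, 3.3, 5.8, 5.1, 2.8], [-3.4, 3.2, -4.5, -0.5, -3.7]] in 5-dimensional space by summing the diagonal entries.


The contraction (trace) of a rank-2 tensor is the sum of its diagonal elements.
Diagonal entries: A[1,1] = -1.6, A[2,2] = -2.1, A[3,3] = -1.6, A[4,4] = 5.1, A[5,5] = -3.7
Tr(A) = -1.6 + -2.1 + -1.6 + 5.1 + -3.7 = -3.9

-3.9


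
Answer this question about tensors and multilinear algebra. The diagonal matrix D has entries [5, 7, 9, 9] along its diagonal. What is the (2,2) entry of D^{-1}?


For a diagonal matrix, the inverse has entries (D^{-1})_{ii} = 1/d_{ii}.
The diagonal entries are: d_{11} = 5, d_{22} = 7, d_{33} = 9, d_{44} = 9
We need (D^{-1})_{22} = 1/d_{22} = 1/7 = 1/7

1/7


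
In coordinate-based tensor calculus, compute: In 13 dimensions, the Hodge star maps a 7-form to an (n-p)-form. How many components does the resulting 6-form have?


The Hodge dual of a p-form on an n-dimensional manifold is an (n-p)-form.
n = 13, p = 7, so dual degree = 13 - 7 = 6
The number of components is C(n, n-p) = C(13, 6) = 1716

1716


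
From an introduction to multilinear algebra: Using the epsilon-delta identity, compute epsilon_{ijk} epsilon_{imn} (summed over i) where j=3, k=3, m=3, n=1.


Using the identity: epsilon_{ijk} epsilon_{imn} = delta_{jm} delta_{kn} - delta_{jn} delta_{km}.
delta_{33} = 1
delta_{31} = 0
delta_{31} = 0
delta_{33} = 1
Result = 1 * 0 - 0 * 1 = 0 - 0 = 0

0


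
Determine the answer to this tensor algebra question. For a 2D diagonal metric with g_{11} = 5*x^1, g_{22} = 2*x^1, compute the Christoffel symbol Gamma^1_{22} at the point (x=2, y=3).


For a diagonal metric, Gamma^k_{ij} = (1/2) g^{kk} (dg_{ik}/dx_j + dg_{jk}/dx_i - dg_{ij}/dx_k).
The metric is diagonal, so g_{ab} = 0 for a != b.
At the given point: g_{11} = 10, g_{22} = 4
g^{11} = 1/10
dg_{21}/dx_2 = 0 (off-diagonal)
dg_{21}/dx_2 = 0 (off-diagonal)
dg_{22}/dx_1 = dg_{22}/dx_1 = 2
Numerator = 0 + 0 - 2 = -2
Gamma^1_{22} = -2 / (2 * 10) = -1/10

-1/10


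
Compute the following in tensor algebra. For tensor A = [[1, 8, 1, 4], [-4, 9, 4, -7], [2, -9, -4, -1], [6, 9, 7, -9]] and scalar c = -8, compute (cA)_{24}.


Scalar multiplication: (cA)_{ij} = c * A_{ij}.
c = -8
A_{24} = -7
(cA)_{24} = -8 * -7 = 56

56


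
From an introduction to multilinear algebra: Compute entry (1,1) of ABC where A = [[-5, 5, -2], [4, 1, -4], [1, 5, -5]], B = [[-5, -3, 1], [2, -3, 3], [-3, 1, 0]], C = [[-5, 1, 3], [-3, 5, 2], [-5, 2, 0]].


(ABC)_{11} = sum_m (AB)_{1m} C_{m1}. First compute row 1 of AB.
(AB)_{11} = -5*-5 + 5*2 + -2*-3 = 41
(AB)_{12} = -5*-3 + 5*-3 + -2*1 = -2
(AB)_{13} = -5*1 + 5*3 + -2*0 = 10
Now contract with column 1 of C:
(AB)_{11} * C_{11} = 41 * -5 = -205
(AB)_{12} * C_{21} = -2 * -3 = 6
(AB)_{13} * C_{31} = 10 * -5 = -50
(ABC)_{11} = -205 + 6 + -50 = -249

-249


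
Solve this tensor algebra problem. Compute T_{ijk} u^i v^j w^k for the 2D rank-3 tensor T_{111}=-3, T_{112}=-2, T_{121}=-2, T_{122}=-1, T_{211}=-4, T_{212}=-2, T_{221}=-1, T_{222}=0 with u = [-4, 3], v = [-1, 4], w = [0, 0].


S = sum over i,j,k of T_{ijk} u_i v_j w_k. Expanding all 8 terms:
T_{111}*u_1*v_1*w_1 = -3*-4*-1*0 = 0  (running total: 0)
T_{112}*u_1*v_1*w_2 = -2*-4*-1*0 = 0  (running total: 0)
T_{121}*u_1*v_2*w_1 = -2*-4*4*0 = 0  (running total: 0)
T_{122}*u_1*v_2*w_2 = -1*-4*4*0 = 0  (running total: 0)
T_{211}*u_2*v_1*w_1 = -4*3*-1*0 = 0  (running total: 0)
T_{212}*u_2*v_1*w_2 = -2*3*-1*0 = 0  (running total: 0)
T_{221}*u_2*v_2*w_1 = -1*3*4*0 = 0  (running total: 0)
T_{222}*u_2*v_2*w_2 = 0*3*4*0 = 0  (running total: 0)
S = 0

0


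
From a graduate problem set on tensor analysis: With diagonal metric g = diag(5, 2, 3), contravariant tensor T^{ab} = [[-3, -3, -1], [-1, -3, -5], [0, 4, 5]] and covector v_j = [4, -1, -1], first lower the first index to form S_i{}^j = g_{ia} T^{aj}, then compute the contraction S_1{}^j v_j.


Step 1: lower the first index. For a diagonal metric, g_{ia} T^{aj} = g_{ii} T^{ij} (no sum on i).
g_{11} = 5
S_1{}^1 = 5 * T^{11} = 5 * -3 = -15
S_1{}^2 = 5 * T^{12} = 5 * -3 = -15
S_1{}^3 = 5 * T^{13} = 5 * -1 = -5
Step 2: contract S_1{}^j with v_j.
S_1{}^1 * v_1 = -15 * 4 = -60
S_1{}^2 * v_2 = -15 * -1 = 15
S_1{}^3 * v_3 = -5 * -1 = 5
Result = -60 + 15 + 5 = -40

-40


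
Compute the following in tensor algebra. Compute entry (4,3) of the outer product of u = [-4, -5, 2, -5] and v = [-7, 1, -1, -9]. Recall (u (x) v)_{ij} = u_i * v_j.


The outer product entry T_{ij} = u_i * v_j.
We need i=4, j=3.
u_4 = -5, v_3 = -1
T_{4,3} = -5 * -1 = 5

5


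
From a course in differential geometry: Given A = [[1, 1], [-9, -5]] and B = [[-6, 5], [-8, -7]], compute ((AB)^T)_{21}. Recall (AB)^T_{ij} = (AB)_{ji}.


(AB)^T_{ij} = (AB)_{ji} = sum_k A_{jk} B_{ki}.
For i=2, j=1 we need (AB)_{12}:
A_{11} * B_{12} = 1 * 5 = 5
A_{12} * B_{22} = 1 * -7 = -7
Sum = 5 + -7 = -2

-2


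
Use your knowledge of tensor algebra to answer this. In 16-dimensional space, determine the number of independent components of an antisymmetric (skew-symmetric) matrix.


An antisymmetric rank-2 tensor satisfies A_{ij} = -A_{ji}, so diagonal entries are zero.
The independent components are the upper-triangular entries: C(n, 2) = n(n-1)/2.
n = 16
C(16, 2) = 16 * 15 / 2 = 240 / 2 = 120

120


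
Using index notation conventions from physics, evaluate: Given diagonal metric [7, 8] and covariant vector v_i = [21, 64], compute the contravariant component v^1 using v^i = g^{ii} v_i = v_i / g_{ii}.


To raise an index with a diagonal metric: v^i = v_i / g_{ii}.
For index 1: v_1 = 21, g_{11} = 7
v^1 = 21 / 7 = 3

3


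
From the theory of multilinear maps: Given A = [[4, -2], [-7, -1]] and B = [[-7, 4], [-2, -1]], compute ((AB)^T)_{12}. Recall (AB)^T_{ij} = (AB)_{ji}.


(AB)^T_{ij} = (AB)_{ji} = sum_k A_{jk} B_{ki}.
For i=1, j=2 we need (AB)_{21}:
A_{21} * B_{11} = -7 * -7 = 49
A_{22} * B_{21} = -1 * -2 = 2
Sum = 49 + 2 = 51

51


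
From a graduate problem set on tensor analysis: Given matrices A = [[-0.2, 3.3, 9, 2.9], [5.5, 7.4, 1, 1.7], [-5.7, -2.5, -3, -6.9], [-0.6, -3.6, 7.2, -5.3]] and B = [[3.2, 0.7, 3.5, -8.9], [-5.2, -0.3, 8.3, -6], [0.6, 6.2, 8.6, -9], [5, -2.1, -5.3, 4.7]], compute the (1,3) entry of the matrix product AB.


(AB)_{ij} = sum_k A_{ik} B_{kj}.
For i=1, j=3:
A_{11} * B_{13} = -0.2 * 3.5 = -0.7
A_{12} * B_{23} = 3.3 * 8.3 = 27.39
A_{13} * B_{33} = 9 * 8.6 = 77.4
A_{14} * B_{43} = 2.9 * -5.3 = -15.37
Sum = -0.7 + 27.39 + 77.4 + -15.37 = 88.72

88.72


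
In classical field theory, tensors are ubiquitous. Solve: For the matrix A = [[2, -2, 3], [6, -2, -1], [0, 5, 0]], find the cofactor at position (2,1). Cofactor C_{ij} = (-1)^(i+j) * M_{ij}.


To find cofactor C_{21}, delete row 2 and column 1.
The resulting 2x2 submatrix is: [[-2, 3], [5, 0]]
Minor M_{21} = -2*0 - 3*5
  = 0 - 15 = -15
Sign = (-1)^(2+1) = (-1)^3 = -1
Cofactor C_{21} = -1 * -15 = 15

15


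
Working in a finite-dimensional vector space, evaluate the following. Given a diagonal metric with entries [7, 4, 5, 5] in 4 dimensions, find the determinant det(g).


For a diagonal metric, the determinant is the product of diagonal entries.
Diagonal entries: 7, 4, 5, 5
det(g) = 7 * 4 * 5 * 5 = 700

700


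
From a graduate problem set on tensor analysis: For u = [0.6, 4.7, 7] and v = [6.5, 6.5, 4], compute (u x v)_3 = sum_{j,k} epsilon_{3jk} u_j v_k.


(u x v)_3 = sum_{j,k} epsilon_{3jk} u_j v_k. Only permutations of (1,2,3) contribute; the two non-zero terms are:
eps_{312} u_1 v_2 = 1 * 0.6 * 6.5 = 3.9
eps_{321} u_2 v_1 = -1 * 4.7 * 6.5 = -30.55
(u x v)_3 = -26.65

-26.65


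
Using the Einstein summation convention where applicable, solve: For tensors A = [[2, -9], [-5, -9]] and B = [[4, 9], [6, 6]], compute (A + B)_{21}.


Tensor addition is component-wise: (A + B)_{ij} = A_{ij} + B_{ij}.
A_{21} = -5
B_{21} = 6
(A + B)_{21} = -5 + 6 = 1

1


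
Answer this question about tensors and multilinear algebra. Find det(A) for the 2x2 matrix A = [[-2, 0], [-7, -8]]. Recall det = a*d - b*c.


For a 2x2 matrix [[a, b], [c, d]], det = a*d - b*c.
a = -2, b = 0, c = -7, d = -8
a*d = -2 * -8 = 16
b*c = 0 * -7 = 0
det = 16 - 0 = 16

16


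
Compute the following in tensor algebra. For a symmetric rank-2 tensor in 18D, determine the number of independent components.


A symmetric rank-2 tensor in d dimensions has d(d+1)/2 independent components.
d = 18
d(d+1)/2 = 18 * 19 / 2 = 342 / 2 = 171

171


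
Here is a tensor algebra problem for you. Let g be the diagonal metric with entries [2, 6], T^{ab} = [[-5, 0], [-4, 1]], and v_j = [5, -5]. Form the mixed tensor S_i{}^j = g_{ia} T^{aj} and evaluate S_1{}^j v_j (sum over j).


Step 1: lower the first index. For a diagonal metric, g_{ia} T^{aj} = g_{ii} T^{ij} (no sum on i).
g_{11} = 2
S_1{}^1 = 2 * T^{11} = 2 * -5 = -10
S_1{}^2 = 2 * T^{12} = 2 * 0 = 0
Step 2: contract S_1{}^j with v_j.
S_1{}^1 * v_1 = -10 * 5 = -50
S_1{}^2 * v_2 = 0 * -5 = 0
Result = -50 + 0 = -50

-50


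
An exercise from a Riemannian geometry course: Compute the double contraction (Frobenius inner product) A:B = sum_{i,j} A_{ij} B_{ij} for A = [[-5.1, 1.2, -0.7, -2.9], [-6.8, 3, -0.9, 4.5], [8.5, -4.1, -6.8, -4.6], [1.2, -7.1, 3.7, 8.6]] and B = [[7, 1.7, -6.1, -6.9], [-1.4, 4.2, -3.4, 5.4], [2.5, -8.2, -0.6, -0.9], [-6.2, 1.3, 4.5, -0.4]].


A:B = sum over all i,j of A_{ij} * B_{ij}.
Row 1: -5.1*7=-35.7, 1.2*1.7=2.04, -0.7*-6.1=4.27, -2.9*-6.9=20.01 => row sum = -9.38
Row 2: -6.8*-1.4=9.52, 3*4.2=12.6, -0.9*-3.4=3.06, 4.5*5.4=24.3 => row sum = 49.48
Row 3: 8.5*2.5=21.25, -4.1*-8.2=33.62, -6.8*-0.6=4.08, -4.6*-0.9=4.14 => row sum = 63.09
Row 4: 1.2*-6.2=-7.44, -7.1*1.3=-9.23, 3.7*4.5=16.65, 8.6*-0.4=-3.44 => row sum = -3.46
Total = -9.38 + 49.48 + 63.09 + -3.46 = 99.73

99.73


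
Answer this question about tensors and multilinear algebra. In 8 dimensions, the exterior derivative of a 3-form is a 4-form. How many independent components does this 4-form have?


The exterior derivative of a p-form is a (p+1)-form.
Its number of independent components is C(n, p+1).
n = 8, p+1 = 4
C(8, 4) = 70

70


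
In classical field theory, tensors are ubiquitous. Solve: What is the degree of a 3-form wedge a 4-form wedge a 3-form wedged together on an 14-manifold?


The degree of a wedge product is the sum of the degrees of the individual forms.
Degrees: 3, 4, 3
Total degree = 3 + 4 + 3 = 10

10


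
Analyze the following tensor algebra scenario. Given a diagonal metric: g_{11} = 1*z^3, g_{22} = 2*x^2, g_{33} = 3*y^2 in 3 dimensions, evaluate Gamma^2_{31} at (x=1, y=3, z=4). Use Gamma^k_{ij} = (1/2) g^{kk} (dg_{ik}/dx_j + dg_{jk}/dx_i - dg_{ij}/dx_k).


For a diagonal metric, Gamma^k_{ij} = (1/2) g^{kk} (dg_{ik}/dx_j + dg_{jk}/dx_i - dg_{ij}/dx_k).
The metric is diagonal, so g_{ab} = 0 for a != b.
At the given point: g_{11} = 64, g_{22} = 2, g_{33} = 27
g^{22} = 1/2
dg_{32}/dx_1 = 0 (off-diagonal)
dg_{12}/dx_3 = 0 (off-diagonal)
dg_{31}/dx_2 = 0 (off-diagonal)
Numerator = 0 + 0 - 0 = 0
Gamma^2_{31} = 0 / (2 * 2) = 0

0


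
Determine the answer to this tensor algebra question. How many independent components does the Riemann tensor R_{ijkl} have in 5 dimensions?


The Riemann tensor in d dimensions has d^2(d^2 - 1)/12 independent components.
d = 5, so d^2 = 25
d^2 - 1 = 24
d^2(d^2 - 1) = 25 * 24 = 600
Divide by 12: 600 / 12 = 50

50


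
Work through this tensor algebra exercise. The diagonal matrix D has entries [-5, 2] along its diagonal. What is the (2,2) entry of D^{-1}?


For a diagonal matrix, the inverse has entries (D^{-1})_{ii} = 1/d_{ii}.
The diagonal entries are: d_{11} = -5, d_{22} = 2
We need (D^{-1})_{22} = 1/d_{22} = 1/2 = 1/2

1/2


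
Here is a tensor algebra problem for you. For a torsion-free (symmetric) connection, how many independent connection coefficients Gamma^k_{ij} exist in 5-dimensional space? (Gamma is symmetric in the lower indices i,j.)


Christoffel symbols Gamma^k_{ij} are symmetric in i,j, so there are d * d(d+1)/2 independent symbols.
d = 5
d(d+1)/2 = 5 * 6 / 2 = 15
Total = 5 * 15 = 75

75


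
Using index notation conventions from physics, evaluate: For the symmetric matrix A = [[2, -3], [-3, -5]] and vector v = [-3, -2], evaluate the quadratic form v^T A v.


First compute Av:
(Av)_1 = 2*-3 + -3*-2 = 0
(Av)_2 = -3*-3 + -5*-2 = 19
Av = [0, 19]
Then v^T (Av) = -3*0 + -2*19
= 0 + -38 = -38

-38


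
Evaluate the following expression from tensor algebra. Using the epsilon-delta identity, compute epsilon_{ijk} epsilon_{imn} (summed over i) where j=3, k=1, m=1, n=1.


Using the identity: epsilon_{ijk} epsilon_{imn} = delta_{jm} delta_{kn} - delta_{jn} delta_{km}.
delta_{31} = 0
delta_{11} = 1
delta_{31} = 0
delta_{11} = 1
Result = 0 * 1 - 0 * 1 = 0 - 0 = 0

0


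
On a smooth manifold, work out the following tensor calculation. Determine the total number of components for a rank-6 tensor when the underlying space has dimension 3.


The number of components of a rank-r tensor in d dimensions is d^r.
Here d = 3 and r = 6.
3^6 = 729

729


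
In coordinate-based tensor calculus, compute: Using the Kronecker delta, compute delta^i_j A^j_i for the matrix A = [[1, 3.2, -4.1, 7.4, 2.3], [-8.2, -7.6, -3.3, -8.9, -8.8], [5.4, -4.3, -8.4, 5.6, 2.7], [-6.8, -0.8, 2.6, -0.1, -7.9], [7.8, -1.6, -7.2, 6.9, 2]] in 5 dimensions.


The contraction (trace) of a rank-2 tensor is the sum of its diagonal elements.
Diagonal entries: A[1,1] = 1, A[2,2] = -7.6, A[3,3] = -8.4, A[4,4] = -0.1, A[5,5] = 2
Tr(A) = 1 + -7.6 + -8.4 + -0.1 + 2 = -13.1

-13.1


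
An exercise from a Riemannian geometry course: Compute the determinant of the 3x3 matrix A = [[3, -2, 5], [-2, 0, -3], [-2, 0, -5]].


Expanding along the first row, det(A) = a11*M_11 - a12*M_12 + a13*M_13, where M_1j is the (1,j) minor.
Minor M_11 = 0*-5 - -3*0 = 0
Minor M_12 = -2*-5 - -3*-2 = 4
Minor M_13 = -2*0 - 0*-2 = 0
det = 3*(0) - -2*(4) + 5*(0)
    = 0 - -8 + 0
    = 8

8


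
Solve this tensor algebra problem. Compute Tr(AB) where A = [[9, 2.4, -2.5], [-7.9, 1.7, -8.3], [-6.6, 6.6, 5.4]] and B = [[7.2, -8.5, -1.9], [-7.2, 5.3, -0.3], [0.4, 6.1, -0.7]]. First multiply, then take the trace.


Tr(AB) = sum_i (AB)_{ii} where (AB)_{ii} = sum_k A_{ik} B_{ki}.
(AB)_{11} = 9*7.2 + 2.4*-7.2 + -2.5*0.4 = 46.52
(AB)_{22} = -7.9*-8.5 + 1.7*5.3 + -8.3*6.1 = 25.53
(AB)_{33} = -6.6*-1.9 + 6.6*-0.3 + 5.4*-0.7 = 6.78
Tr(AB) = 46.52 + 25.53 + 6.78 = 78.83

78.83


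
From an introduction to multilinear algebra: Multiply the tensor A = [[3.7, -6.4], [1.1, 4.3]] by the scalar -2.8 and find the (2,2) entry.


Scalar multiplication: (cA)_{ij} = c * A_{ij}.
c = -2.8
A_{22} = 4.3
(cA)_{22} = -2.8 * 4.3 = -12.04

-12.04


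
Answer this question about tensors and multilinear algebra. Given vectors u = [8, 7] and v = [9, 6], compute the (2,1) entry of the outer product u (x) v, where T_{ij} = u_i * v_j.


The outer product entry T_{ij} = u_i * v_j.
We need i=2, j=1.
u_2 = 7, v_1 = 9
T_{2,1} = 7 * 9 = 63

63


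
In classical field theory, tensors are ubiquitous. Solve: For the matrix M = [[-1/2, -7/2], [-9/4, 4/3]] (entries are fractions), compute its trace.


The trace is the sum of diagonal entries.
Diagonal: M[1,1] = -1/2, M[2,2] = 4/3
Tr(M) = -1/2 + 4/3
Computing step by step:
After adding M[1,1]: -1/2
After adding M[2,2]: 5/6
Tr(M) = 5/6

5/6


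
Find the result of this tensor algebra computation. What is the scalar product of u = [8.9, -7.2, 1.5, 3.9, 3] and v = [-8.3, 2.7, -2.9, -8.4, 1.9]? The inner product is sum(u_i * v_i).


The inner product u . v = sum of u_i * v_i.
Term-by-term: 8.9 * -8.3, -7.2 * 2.7, 1.5 * -2.9, 3.9 * -8.4, 3 * 1.9
Products: -73.87, -19.44, -4.35, -32.76, 5.7
Sum = -73.87 + -19.44 + -4.35 + -32.76 + 5.7 = -124.72

-124.72


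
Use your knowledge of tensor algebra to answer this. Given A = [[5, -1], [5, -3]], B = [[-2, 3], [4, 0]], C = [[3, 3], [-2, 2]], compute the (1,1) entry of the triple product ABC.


(ABC)_{11} = sum_m (AB)_{1m} C_{m1}. First compute row 1 of AB.
(AB)_{11} = 5*-2 + -1*4 = -14
(AB)_{12} = 5*3 + -1*0 = 15
Now contract with column 1 of C:
(AB)_{11} * C_{11} = -14 * 3 = -42
(AB)_{12} * C_{21} = 15 * -2 = -30
(ABC)_{11} = -42 + -30 = -72

-72


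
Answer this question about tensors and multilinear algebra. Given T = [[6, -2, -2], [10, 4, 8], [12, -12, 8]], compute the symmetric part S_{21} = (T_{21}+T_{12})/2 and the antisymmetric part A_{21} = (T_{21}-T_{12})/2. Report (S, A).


T_{21} = 10
T_{12} = -2
S_{21} = (10 + -2)/2 = 8/2 = 4
A_{21} = (10 - -2)/2 = 12/2 = 6
Check: S + A = 4 + 6 = 10 = T_{21}.

(4, 6)


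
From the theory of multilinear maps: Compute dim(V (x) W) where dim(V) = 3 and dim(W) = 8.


The dimension of a tensor product is the product of dimensions.
dim(V) = 3, dim(W) = 8
dim(V (x) W) = 3 * 8 = 24

24


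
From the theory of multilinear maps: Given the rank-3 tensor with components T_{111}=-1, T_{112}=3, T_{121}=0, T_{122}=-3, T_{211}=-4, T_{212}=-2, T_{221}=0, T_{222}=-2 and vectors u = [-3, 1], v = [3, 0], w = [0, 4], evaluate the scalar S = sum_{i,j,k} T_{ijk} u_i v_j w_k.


S = sum over i,j,k of T_{ijk} u_i v_j w_k. Expanding all 8 terms:
T_{111}*u_1*v_1*w_1 = -1*-3*3*0 = 0  (running total: 0)
T_{112}*u_1*v_1*w_2 = 3*-3*3*4 = -108  (running total: -108)
T_{121}*u_1*v_2*w_1 = 0*-3*0*0 = 0  (running total: -108)
T_{122}*u_1*v_2*w_2 = -3*-3*0*4 = 0  (running total: -108)
T_{211}*u_2*v_1*w_1 = -4*1*3*0 = 0  (running total: -108)
T_{212}*u_2*v_1*w_2 = -2*1*3*4 = -24  (running total: -132)
T_{221}*u_2*v_2*w_1 = 0*1*0*0 = 0  (running total: -132)
T_{222}*u_2*v_2*w_2 = -2*1*0*4 = 0  (running total: -132)
S = -132

-132


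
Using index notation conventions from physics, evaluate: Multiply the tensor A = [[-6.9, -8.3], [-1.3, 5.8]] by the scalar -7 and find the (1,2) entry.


Scalar multiplication: (cA)_{ij} = c * A_{ij}.
c = -7
A_{12} = -8.3
(cA)_{12} = -7 * -8.3 = 58.1

58.1


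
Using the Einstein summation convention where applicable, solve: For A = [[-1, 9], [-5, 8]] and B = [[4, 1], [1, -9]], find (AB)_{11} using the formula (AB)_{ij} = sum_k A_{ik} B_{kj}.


(AB)_{ij} = sum_k A_{ik} B_{kj}.
For i=1, j=1:
A_{11} * B_{11} = -1 * 4 = -4
A_{12} * B_{21} = 9 * 1 = 9
Sum = -4 + 9 = 5

5


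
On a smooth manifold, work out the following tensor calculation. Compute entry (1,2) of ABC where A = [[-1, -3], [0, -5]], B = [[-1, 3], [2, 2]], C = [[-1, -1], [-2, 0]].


(ABC)_{12} = sum_m (AB)_{1m} C_{m2}. First compute row 1 of AB.
(AB)_{11} = -1*-1 + -3*2 = -5
(AB)_{12} = -1*3 + -3*2 = -9
Now contract with column 2 of C:
(AB)_{11} * C_{12} = -5 * -1 = 5
(AB)_{12} * C_{22} = -9 * 0 = 0
(ABC)_{12} = 5 + 0 = 5

5


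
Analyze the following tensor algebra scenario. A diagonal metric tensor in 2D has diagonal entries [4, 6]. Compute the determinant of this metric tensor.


For a diagonal metric, the determinant is the product of diagonal entries.
Diagonal entries: 4, 6
det(g) = 4 * 6 = 24

24


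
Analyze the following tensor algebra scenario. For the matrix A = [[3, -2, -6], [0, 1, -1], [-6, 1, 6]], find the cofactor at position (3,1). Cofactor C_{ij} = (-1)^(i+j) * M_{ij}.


To find cofactor C_{31}, delete row 3 and column 1.
The resulting 2x2 submatrix is: [[-2, -6], [1, -1]]
Minor M_{31} = -2*-1 - -6*1
  = 2 - -6 = 8
Sign = (-1)^(3+1) = (-1)^4 = 1
Cofactor C_{31} = 1 * 8 = 8

8


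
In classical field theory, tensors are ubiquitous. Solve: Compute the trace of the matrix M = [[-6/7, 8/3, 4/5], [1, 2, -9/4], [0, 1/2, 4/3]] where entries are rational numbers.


The trace is the sum of diagonal entries.
Diagonal: M[1,1] = -6/7, M[2,2] = 2, M[3,3] = 4/3
Tr(M) = -6/7 + 2 + 4/3
Computing step by step:
After adding M[1,1]: -6/7
After adding M[2,2]: 8/7
After adding M[3,3]: 52/21
Tr(M) = 52/21

52/21


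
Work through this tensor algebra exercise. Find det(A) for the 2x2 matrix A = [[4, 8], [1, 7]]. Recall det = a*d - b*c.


For a 2x2 matrix [[a, b], [c, d]], det = a*d - b*c.
a = 4, b = 8, c = 1, d = 7
a*d = 4 * 7 = 28
b*c = 8 * 1 = 8
det = 28 - 8 = 20

20


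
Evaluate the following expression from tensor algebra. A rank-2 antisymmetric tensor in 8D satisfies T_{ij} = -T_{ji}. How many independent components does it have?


An antisymmetric rank-2 tensor satisfies A_{ij} = -A_{ji}, so diagonal entries are zero.
The independent components are the upper-triangular entries: C(n, 2) = n(n-1)/2.
n = 8
C(8, 2) = 8 * 7 / 2 = 56 / 2 = 28

28


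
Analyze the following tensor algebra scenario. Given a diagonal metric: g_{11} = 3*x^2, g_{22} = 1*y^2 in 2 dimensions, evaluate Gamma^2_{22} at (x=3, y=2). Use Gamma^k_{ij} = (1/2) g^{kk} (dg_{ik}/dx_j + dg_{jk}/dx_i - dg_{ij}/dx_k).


For a diagonal metric, Gamma^k_{ij} = (1/2) g^{kk} (dg_{ik}/dx_j + dg_{jk}/dx_i - dg_{ij}/dx_k).
The metric is diagonal, so g_{ab} = 0 for a != b.
At the given point: g_{11} = 27, g_{22} = 4
g^{22} = 1/4
dg_{22}/dx_2 = dg_{22}/dx_2 = 4
dg_{22}/dx_2 = dg_{22}/dx_2 = 4
dg_{22}/dx_2 = dg_{22}/dx_2 = 4
Numerator = 4 + 4 - 4 = 4
Gamma^2_{22} = 4 / (2 * 4) = 1/2

1/2


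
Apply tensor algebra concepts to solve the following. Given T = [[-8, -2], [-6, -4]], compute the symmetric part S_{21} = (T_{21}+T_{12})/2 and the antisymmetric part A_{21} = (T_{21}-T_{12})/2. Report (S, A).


T_{21} = -6
T_{12} = -2
S_{21} = (-6 + -2)/2 = -8/2 = -4
A_{21} = (-6 - -2)/2 = -4/2 = -2
Check: S + A = -4 + -2 = -6 = T_{21}.

(-4, -2)


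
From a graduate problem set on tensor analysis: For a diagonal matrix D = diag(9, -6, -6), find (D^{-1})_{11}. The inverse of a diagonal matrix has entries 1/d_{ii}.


For a diagonal matrix, the inverse has entries (D^{-1})_{ii} = 1/d_{ii}.
The diagonal entries are: d_{11} = 9, d_{22} = -6, d_{33} = -6
We need (D^{-1})_{11} = 1/d_{11} = 1/9 = 1/9

1/9


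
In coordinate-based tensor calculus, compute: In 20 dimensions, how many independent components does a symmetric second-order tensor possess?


A symmetric rank-2 tensor in d dimensions has d(d+1)/2 independent components.
d = 20
d(d+1)/2 = 20 * 21 / 2 = 420 / 2 = 210

210


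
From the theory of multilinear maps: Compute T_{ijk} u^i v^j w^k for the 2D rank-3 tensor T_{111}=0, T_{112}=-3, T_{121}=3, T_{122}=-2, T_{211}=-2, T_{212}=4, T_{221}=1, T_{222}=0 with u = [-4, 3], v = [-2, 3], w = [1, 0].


S = sum over i,j,k of T_{ijk} u_i v_j w_k. Expanding all 8 terms:
T_{111}*u_1*v_1*w_1 = 0*-4*-2*1 = 0  (running total: 0)
T_{112}*u_1*v_1*w_2 = -3*-4*-2*0 = 0  (running total: 0)
T_{121}*u_1*v_2*w_1 = 3*-4*3*1 = -36  (running total: -36)
T_{122}*u_1*v_2*w_2 = -2*-4*3*0 = 0  (running total: -36)
T_{211}*u_2*v_1*w_1 = -2*3*-2*1 = 12  (running total: -24)
T_{212}*u_2*v_1*w_2 = 4*3*-2*0 = 0  (running total: -24)
T_{221}*u_2*v_2*w_1 = 1*3*3*1 = 9  (running total: -15)
T_{222}*u_2*v_2*w_2 = 0*3*3*0 = 0  (running total: -15)
S = -15

-15


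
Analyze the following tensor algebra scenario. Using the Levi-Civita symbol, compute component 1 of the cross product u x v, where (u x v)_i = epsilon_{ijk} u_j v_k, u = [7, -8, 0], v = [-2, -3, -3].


(u x v)_1 = sum_{j,k} epsilon_{1jk} u_j v_k. Only permutations of (1,2,3) contribute; the two non-zero terms are:
eps_{123} u_2 v_3 = 1 * -8 * -3 = 24
eps_{132} u_3 v_2 = -1 * 0 * -3 = 0
(u x v)_1 = 24

24


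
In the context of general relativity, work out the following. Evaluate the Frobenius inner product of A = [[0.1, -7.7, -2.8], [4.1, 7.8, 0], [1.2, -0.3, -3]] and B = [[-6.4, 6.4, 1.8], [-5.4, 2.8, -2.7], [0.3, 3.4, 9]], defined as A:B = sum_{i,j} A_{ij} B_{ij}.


A:B = sum over all i,j of A_{ij} * B_{ij}.
Row 1: 0.1*-6.4=-0.64, -7.7*6.4=-49.28, -2.8*1.8=-5.04 => row sum = -54.96
Row 2: 4.1*-5.4=-22.14, 7.8*2.8=21.84, 0*-2.7=0 => row sum = -0.3
Row 3: 1.2*0.3=0.36, -0.3*3.4=-1.02, -3*9=-27 => row sum = -27.66
Total = -54.96 + -0.3 + -27.66 = -82.92

-82.92


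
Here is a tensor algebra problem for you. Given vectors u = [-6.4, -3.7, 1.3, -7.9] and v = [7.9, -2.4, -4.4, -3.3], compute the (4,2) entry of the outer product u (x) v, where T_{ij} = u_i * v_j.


The outer product entry T_{ij} = u_i * v_j.
We need i=4, j=2.
u_4 = -7.9, v_2 = -2.4
T_{4,2} = -7.9 * -2.4 = 18.96

18.96


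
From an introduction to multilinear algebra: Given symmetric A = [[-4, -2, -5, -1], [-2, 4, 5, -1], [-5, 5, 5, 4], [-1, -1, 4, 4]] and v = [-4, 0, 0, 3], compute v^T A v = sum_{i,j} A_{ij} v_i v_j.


First compute Av:
(Av)_1 = -4*-4 + -2*0 + -5*0 + -1*3 = 13
(Av)_2 = -2*-4 + 4*0 + 5*0 + -1*3 = 5
(Av)_3 = -5*-4 + 5*0 + 5*0 + 4*3 = 32
(Av)_4 = -1*-4 + -1*0 + 4*0 + 4*3 = 16
Av = [13, 5, 32, 16]
Then v^T (Av) = -4*13 + 0*5 + 0*32 + 3*16
= -52 + 0 + 0 + 48 = -4

-4


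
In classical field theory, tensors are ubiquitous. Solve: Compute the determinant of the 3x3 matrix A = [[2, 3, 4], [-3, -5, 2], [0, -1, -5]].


Expanding along the first row, det(A) = a11*M_11 - a12*M_12 + a13*M_13, where M_1j is the (1,j) minor.
Minor M_11 = -5*-5 - 2*-1 = 27
Minor M_12 = -3*-5 - 2*0 = 15
Minor M_13 = -3*-1 - -5*0 = 3
det = 2*(27) - 3*(15) + 4*(3)
    = 54 - 45 + 12
    = 21

21


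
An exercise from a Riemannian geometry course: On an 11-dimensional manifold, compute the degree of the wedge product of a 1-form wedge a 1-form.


The degree of a wedge product is the sum of the degrees of the individual forms.
Degrees: 1, 1
Total degree = 1 + 1 = 2

2


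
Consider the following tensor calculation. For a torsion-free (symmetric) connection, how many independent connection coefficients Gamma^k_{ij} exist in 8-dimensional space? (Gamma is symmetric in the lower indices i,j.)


Christoffel symbols Gamma^k_{ij} are symmetric in i,j, so there are d * d(d+1)/2 independent symbols.
d = 8
d(d+1)/2 = 8 * 9 / 2 = 36
Total = 8 * 36 = 288

288


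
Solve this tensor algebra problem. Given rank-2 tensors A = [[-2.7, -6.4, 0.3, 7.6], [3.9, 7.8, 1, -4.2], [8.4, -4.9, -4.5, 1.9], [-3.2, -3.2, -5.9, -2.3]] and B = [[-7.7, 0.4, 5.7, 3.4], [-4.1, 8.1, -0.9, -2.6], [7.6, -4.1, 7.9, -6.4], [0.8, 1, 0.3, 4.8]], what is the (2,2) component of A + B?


Tensor addition is component-wise: (A + B)_{ij} = A_{ij} + B_{ij}.
A_{22} = 7.8
B_{22} = 8.1
(A + B)_{22} = 7.8 + 8.1 = 15.9

15.9


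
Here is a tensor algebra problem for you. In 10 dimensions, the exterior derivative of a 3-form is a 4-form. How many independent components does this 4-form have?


The exterior derivative of a p-form is a (p+1)-form.
Its number of independent components is C(n, p+1).
n = 10, p+1 = 4
C(10, 4) = 210

210


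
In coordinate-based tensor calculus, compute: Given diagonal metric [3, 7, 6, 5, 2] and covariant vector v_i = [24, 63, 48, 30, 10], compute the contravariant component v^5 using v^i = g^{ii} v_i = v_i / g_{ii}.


To raise an index with a diagonal metric: v^i = v_i / g_{ii}.
For index 5: v_5 = 10, g_{55} = 2
v^5 = 10 / 2 = 5

5


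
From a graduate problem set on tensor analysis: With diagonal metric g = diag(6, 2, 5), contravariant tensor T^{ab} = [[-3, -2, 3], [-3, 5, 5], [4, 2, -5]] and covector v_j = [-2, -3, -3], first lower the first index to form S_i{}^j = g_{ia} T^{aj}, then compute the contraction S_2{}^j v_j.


Step 1: lower the first index. For a diagonal metric, g_{ia} T^{aj} = g_{ii} T^{ij} (no sum on i).
g_{22} = 2
S_2{}^1 = 2 * T^{21} = 2 * -3 = -6
S_2{}^2 = 2 * T^{22} = 2 * 5 = 10
S_2{}^3 = 2 * T^{23} = 2 * 5 = 10
Step 2: contract S_2{}^j with v_j.
S_2{}^1 * v_1 = -6 * -2 = 12
S_2{}^2 * v_2 = 10 * -3 = -30
S_2{}^3 * v_3 = 10 * -3 = -30
Result = 12 + -30 + -30 = -48

-48


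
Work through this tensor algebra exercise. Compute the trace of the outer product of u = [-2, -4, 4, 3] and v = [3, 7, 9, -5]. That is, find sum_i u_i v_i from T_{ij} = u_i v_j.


The outer product gives T_{ij} = u_i v_j.
The trace (contraction) is Tr(T) = sum_i T_{ii} = sum_i u_i v_i.
Diagonal entries:
T_{11} = u_1 * v_1 = -2 * 3 = -6
T_{22} = u_2 * v_2 = -4 * 7 = -28
T_{33} = u_3 * v_3 = 4 * 9 = 36
T_{44} = u_4 * v_4 = 3 * -5 = -15
Tr(T) = -6 + -28 + 36 + -15 = -13

-13


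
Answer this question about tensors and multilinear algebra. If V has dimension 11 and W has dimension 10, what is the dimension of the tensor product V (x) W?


The dimension of a tensor product is the product of dimensions.
dim(V) = 11, dim(W) = 10
dim(V (x) W) = 11 * 10 = 110

110


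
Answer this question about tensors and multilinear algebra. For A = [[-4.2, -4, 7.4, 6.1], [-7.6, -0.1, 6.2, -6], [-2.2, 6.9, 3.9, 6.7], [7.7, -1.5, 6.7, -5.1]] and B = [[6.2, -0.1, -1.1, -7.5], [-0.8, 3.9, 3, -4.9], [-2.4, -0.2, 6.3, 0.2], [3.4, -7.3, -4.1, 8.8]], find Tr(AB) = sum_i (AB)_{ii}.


Tr(AB) = sum_i (AB)_{ii} where (AB)_{ii} = sum_k A_{ik} B_{ki}.
(AB)_{11} = -4.2*6.2 + -4*-0.8 + 7.4*-2.4 + 6.1*3.4 = -19.86
(AB)_{22} = -7.6*-0.1 + -0.1*3.9 + 6.2*-0.2 + -6*-7.3 = 42.93
(AB)_{33} = -2.2*-1.1 + 6.9*3 + 3.9*6.3 + 6.7*-4.1 = 20.22
(AB)_{44} = 7.7*-7.5 + -1.5*-4.9 + 6.7*0.2 + -5.1*8.8 = -93.94
Tr(AB) = -19.86 + 42.93 + 20.22 + -93.94 = -50.65

-50.65


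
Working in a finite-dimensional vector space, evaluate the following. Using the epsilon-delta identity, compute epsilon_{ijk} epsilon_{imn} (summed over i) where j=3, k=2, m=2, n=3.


Using the identity: epsilon_{ijk} epsilon_{imn} = delta_{jm} delta_{kn} - delta_{jn} delta_{km}.
delta_{32} = 0
delta_{23} = 0
delta_{33} = 1
delta_{22} = 1
Result = 0 * 0 - 1 * 1 = 0 - 1 = -1

-1


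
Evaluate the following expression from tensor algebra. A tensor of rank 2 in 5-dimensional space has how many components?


The number of components of a rank-r tensor in d dimensions is d^r.
Here d = 5 and r = 2.
5^2 = 25

25


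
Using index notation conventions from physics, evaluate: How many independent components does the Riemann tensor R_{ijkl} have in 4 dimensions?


The Riemann tensor in d dimensions has d^2(d^2 - 1)/12 independent components.
d = 4, so d^2 = 16
d^2 - 1 = 15
d^2(d^2 - 1) = 16 * 15 = 240
Divide by 12: 240 / 12 = 20

20


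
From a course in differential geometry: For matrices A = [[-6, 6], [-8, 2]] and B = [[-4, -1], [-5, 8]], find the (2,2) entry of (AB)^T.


(AB)^T_{ij} = (AB)_{ji} = sum_k A_{jk} B_{ki}.
For i=2, j=2 we need (AB)_{22}:
A_{21} * B_{12} = -8 * -1 = 8
A_{22} * B_{22} = 2 * 8 = 16
Sum = 8 + 16 = 24

24


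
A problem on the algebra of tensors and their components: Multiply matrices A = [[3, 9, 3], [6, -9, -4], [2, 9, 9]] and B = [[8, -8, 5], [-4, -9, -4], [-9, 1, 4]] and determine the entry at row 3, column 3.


(AB)_{ij} = sum_k A_{ik} B_{kj}.
For i=3, j=3:
A_{31} * B_{13} = 2 * 5 = 10
A_{32} * B_{23} = 9 * -4 = -36
A_{33} * B_{33} = 9 * 4 = 36
Sum = 10 + -36 + 36 = 10

10


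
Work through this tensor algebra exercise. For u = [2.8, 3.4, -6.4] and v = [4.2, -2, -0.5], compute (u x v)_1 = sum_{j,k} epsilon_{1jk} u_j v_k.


(u x v)_1 = sum_{j,k} epsilon_{1jk} u_j v_k. Only permutations of (1,2,3) contribute; the two non-zero terms are:
eps_{123} u_2 v_3 = 1 * 3.4 * -0.5 = -1.7
eps_{132} u_3 v_2 = -1 * -6.4 * -2 = -12.8
(u x v)_1 = -14.5

-14.5


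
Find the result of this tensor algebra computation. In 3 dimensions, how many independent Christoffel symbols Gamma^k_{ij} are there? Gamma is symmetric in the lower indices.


Christoffel symbols Gamma^k_{ij} are symmetric in i,j, so there are d * d(d+1)/2 independent symbols.
d = 3
d(d+1)/2 = 3 * 4 / 2 = 6
Total = 3 * 6 = 18

18


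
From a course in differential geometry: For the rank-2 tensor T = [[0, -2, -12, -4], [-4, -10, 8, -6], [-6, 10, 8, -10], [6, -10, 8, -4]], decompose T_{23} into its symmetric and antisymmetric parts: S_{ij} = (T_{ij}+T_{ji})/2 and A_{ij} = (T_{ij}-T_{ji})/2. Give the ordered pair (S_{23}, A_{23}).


T_{23} = 8
T_{32} = 10
S_{23} = (8 + 10)/2 = 18/2 = 9
A_{23} = (8 - 10)/2 = -2/2 = -1
Check: S + A = 9 + -1 = 8 = T_{23}.

(9, -1)


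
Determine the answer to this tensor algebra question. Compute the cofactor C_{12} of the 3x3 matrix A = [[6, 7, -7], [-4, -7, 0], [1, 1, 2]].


To find cofactor C_{12}, delete row 1 and column 2.
The resulting 2x2 submatrix is: [[-4, 0], [1, 2]]
Minor M_{12} = -4*2 - 0*1
  = -8 - 0 = -8
Sign = (-1)^(1+2) = (-1)^3 = -1
Cofactor C_{12} = -1 * -8 = 8

8


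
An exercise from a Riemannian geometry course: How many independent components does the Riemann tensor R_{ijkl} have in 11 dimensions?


The Riemann tensor in d dimensions has d^2(d^2 - 1)/12 independent components.
d = 11, so d^2 = 121
d^2 - 1 = 120
d^2(d^2 - 1) = 121 * 120 = 14520
Divide by 12: 14520 / 12 = 1210

1210


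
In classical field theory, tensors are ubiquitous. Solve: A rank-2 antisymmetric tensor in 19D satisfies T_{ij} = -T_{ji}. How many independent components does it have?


An antisymmetric rank-2 tensor satisfies A_{ij} = -A_{ji}, so diagonal entries are zero.
The independent components are the upper-triangular entries: C(n, 2) = n(n-1)/2.
n = 19
C(19, 2) = 19 * 18 / 2 = 342 / 2 = 171

171


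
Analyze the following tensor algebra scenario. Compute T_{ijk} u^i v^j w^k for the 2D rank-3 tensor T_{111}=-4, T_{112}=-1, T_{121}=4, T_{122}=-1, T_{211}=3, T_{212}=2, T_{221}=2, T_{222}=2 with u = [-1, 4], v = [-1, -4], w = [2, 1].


S = sum over i,j,k of T_{ijk} u_i v_j w_k. Expanding all 8 terms:
T_{111}*u_1*v_1*w_1 = -4*-1*-1*2 = -8  (running total: -8)
T_{112}*u_1*v_1*w_2 = -1*-1*-1*1 = -1  (running total: -9)
T_{121}*u_1*v_2*w_1 = 4*-1*-4*2 = 32  (running total: 23)
T_{122}*u_1*v_2*w_2 = -1*-1*-4*1 = -4  (running total: 19)
T_{211}*u_2*v_1*w_1 = 3*4*-1*2 = -24  (running total: -5)
T_{212}*u_2*v_1*w_2 = 2*4*-1*1 = -8  (running total: -13)
T_{221}*u_2*v_2*w_1 = 2*4*-4*2 = -64  (running total: -77)
T_{222}*u_2*v_2*w_2 = 2*4*-4*1 = -32  (running total: -109)
S = -109

-109


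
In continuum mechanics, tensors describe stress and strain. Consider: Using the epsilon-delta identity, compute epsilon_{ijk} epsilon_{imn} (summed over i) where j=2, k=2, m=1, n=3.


Using the identity: epsilon_{ijk} epsilon_{imn} = delta_{jm} delta_{kn} - delta_{jn} delta_{km}.
delta_{21} = 0
delta_{23} = 0
delta_{23} = 0
delta_{21} = 0
Result = 0 * 0 - 0 * 0 = 0 - 0 = 0

0
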